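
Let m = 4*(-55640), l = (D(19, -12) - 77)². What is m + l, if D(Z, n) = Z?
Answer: -219196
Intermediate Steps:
l = 3364 (l = (19 - 77)² = (-58)² = 3364)
m = -222560
m + l = -222560 + 3364 = -219196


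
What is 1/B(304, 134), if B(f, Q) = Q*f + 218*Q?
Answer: 1/69948 ≈ 1.4296e-5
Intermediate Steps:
B(f, Q) = 218*Q + Q*f
1/B(304, 134) = 1/(134*(218 + 304)) = 1/(134*522) = 1/69948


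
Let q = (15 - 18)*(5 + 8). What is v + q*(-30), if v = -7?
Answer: 1163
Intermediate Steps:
q = -39 (q = -3*13 = -39)
v + q*(-30) = -7 - 39*(-30) = -7 + 1170 = 1163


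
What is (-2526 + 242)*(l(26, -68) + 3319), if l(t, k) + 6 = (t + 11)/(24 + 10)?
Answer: -128679418/17 ≈ -7.5694e+6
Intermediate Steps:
l(t, k) = -193/34 + t/34 (l(t, k) = -6 + (t + 11)/(24 + 10) = -6 + (11 + t)/34 = -6 + (11 + t)*(1/34) = -6 + (11/34 + t/34) = -193/34 + t/34)
(-2526 + 242)*(l(26, -68) + 3319) = (-2526 + 242)*((-193/34 + (1/34)*26) + 3319) = -2284*((-193/34 + 13/17) + 3319) = -2284*(-167/34 + 3319) = -2284*112679/34 = -128679418/17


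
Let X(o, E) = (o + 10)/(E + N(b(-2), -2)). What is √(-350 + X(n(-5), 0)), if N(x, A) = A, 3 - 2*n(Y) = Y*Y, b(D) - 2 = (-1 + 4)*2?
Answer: I*√1398/2 ≈ 18.695*I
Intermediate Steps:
b(D) = 8 (b(D) = 2 + (-1 + 4)*2 = 2 + 3*2 = 2 + 6 = 8)
n(Y) = 3/2 - Y²/2 (n(Y) = 3/2 - Y*Y/2 = 3/2 - Y²/2)
X(o, E) = (10 + o)/(-2 + E) (X(o, E) = (o + 10)/(E - 2) = (10 + o)/(-2 + E))
√(-350 + X(n(-5), 0)) = √(-350 + (10 + (3/2 - ½*(-5)²))/(-2 + 0)) = √(-350 + (10 + (3/2 - ½*25))/(-2)) = √(-350 - (10 + (3/2 - 25/2))/2) = √(-350 - (10 - 11)/2) = √(-350 - ½*(-1)) = √(-350 + ½) = √(-699/2) = I*√1398/2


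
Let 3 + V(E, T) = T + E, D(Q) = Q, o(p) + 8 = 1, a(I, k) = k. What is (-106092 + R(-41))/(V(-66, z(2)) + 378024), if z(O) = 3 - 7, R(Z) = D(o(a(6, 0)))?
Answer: -15157/53993 ≈ -0.28072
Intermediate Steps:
o(p) = -7 (o(p) = -8 + 1 = -7)
R(Z) = -7
z(O) = -4
V(E, T) = -3 + E + T (V(E, T) = -3 + (T + E) = -3 + (E + T) = -3 + E + T)
(-106092 + R(-41))/(V(-66, z(2)) + 378024) = (-106092 - 7)/((-3 - 66 - 4) + 378024) = -106099/(-73 + 378024) = -106099/377951 = -106099*1/377951 = -15157/53993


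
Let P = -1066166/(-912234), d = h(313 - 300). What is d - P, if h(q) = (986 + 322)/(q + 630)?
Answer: 253828667/293283231 ≈ 0.86547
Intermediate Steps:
h(q) = 1308/(630 + q)
d = 1308/643 (d = 1308/(630 + (313 - 300)) = 1308/(630 + 13) = 1308/643 ≈ 2.0342)
P = 533083/456117 (P = -1066166*(-1/912234) = 533083/456117 ≈ 1.1687)
d - P = 1308/643 - 1*533083/456117 = 1308/643 - 533083/456117 = 253828667/293283231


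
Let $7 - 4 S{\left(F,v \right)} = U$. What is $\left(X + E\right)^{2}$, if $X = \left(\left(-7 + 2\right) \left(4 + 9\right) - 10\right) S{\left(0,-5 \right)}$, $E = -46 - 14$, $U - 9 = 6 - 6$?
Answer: $\frac{2025}{4} \approx 506.25$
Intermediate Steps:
$U = 9$ ($U = 9 + \left(6 - 6\right) = 9 + 0 = 9$)
$S{\left(F,v \right)} = - \frac{1}{2}$ ($S{\left(F,v \right)} = \frac{7}{4} - \frac{9}{4} = - \frac{1}{2}$)
$E = -60$
$X = \frac{75}{2}$ ($X = \left(\left(-7 + 2\right) \left(4 + 9\right) - 10\right) \left(- \frac{1}{2}\right) = \left(\left(-5\right) 13 - 10\right) \left(- \frac{1}{2}\right) = \left(-65 - 10\right) \left(- \frac{1}{2}\right) = \left(-75\right) \left(- \frac{1}{2}\right) = \frac{75}{2} \approx 37.5$)
$\left(X + E\right)^{2} = \left(\frac{75}{2} - 60\right)^{2} = \left(- \frac{45}{2}\right)^{2} = \frac{2025}{4}$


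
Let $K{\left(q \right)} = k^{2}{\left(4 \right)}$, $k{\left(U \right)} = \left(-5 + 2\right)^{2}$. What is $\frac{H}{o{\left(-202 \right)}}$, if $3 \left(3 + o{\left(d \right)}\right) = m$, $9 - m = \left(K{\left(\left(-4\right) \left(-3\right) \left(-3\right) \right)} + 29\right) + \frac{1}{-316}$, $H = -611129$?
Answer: $\frac{579350292}{34759} \approx 16668.0$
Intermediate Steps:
$k{\left(U \right)} = 9$ ($k{\left(U \right)} = \left(-3\right)^{2} = 9$)
$K{\left(q \right)} = 81$ ($K{\left(q \right)} = 9^{2} = 81$)
$m = - \frac{31915}{316}$ ($m = 9 - \left(\left(81 + 29\right) + \frac{1}{-316}\right) = 9 - \left(110 - \frac{1}{316}\right) = 9 - \frac{34759}{316} = - \frac{31915}{316} \approx -101.0$)
$o{\left(d \right)} = - \frac{34759}{948}$ ($o{\left(d \right)} = -3 + \frac{1}{3} \left(- \frac{31915}{316}\right) = -3 - \frac{31915}{948} = - \frac{34759}{948}$)
$\frac{H}{o{\left(-202 \right)}} = - \frac{611129}{- \frac{34759}{948}} = \left(-611129\right) \left(- \frac{948}{34759}\right) = \frac{579350292}{34759}$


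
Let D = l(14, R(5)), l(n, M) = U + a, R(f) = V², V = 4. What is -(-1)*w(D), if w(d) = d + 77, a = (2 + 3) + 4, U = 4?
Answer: 90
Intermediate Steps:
R(f) = 16 (R(f) = 4² = 16)
a = 9 (a = 5 + 4 = 9)
l(n, M) = 13 (l(n, M) = 4 + 9 = 13)
D = 13
w(d) = 77 + d
-(-1)*w(D) = -(-1)*(77 + 13) = -(-1)*90 = -1*(-90) = 90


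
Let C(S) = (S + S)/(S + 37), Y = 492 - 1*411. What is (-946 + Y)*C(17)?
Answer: -14705/27 ≈ -544.63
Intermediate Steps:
Y = 81 (Y = 492 - 411 = 81)
C(S) = 2*S/(37 + S) (C(S) = (2*S)/(37 + S) = 2*S/(37 + S))
(-946 + Y)*C(17) = (-946 + 81)*(2*17/(37 + 17)) = -1730*17/54 = -865*17/27 = -14705/27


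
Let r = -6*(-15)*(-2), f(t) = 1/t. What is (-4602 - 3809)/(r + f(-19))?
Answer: 159809/3421 ≈ 46.714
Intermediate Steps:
r = -180 (r = 90*(-2) = -180)
(-4602 - 3809)/(r + f(-19)) = (-4602 - 3809)/(-180 + 1/(-19)) = -8411/(-180 - 1/19) = -8411/(-3421/19) = -8411*(-19/3421) = 159809/3421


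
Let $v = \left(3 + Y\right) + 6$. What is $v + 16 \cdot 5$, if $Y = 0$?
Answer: $89$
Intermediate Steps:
$v = 9$ ($v = \left(3 + 0\right) + 6 = 3 + 6 = 9$)
$v + 16 \cdot 5 = 9 + 16 \cdot 5 = 9 + 80 = 89$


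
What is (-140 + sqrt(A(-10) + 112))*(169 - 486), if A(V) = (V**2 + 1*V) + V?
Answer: 44380 - 2536*sqrt(3) ≈ 39988.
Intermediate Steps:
A(V) = V**2 + 2*V (A(V) = (V**2 + V) + V = (V + V**2) + V = V**2 + 2*V)
(-140 + sqrt(A(-10) + 112))*(169 - 486) = (-140 + sqrt(-10*(2 - 10) + 112))*(169 - 486) = (-140 + sqrt(-10*(-8) + 112))*(-317) = (-140 + sqrt(80 + 112))*(-317) = (-140 + sqrt(192))*(-317) = (-140 + 8*sqrt(3))*(-317) = 44380 - 2536*sqrt(3)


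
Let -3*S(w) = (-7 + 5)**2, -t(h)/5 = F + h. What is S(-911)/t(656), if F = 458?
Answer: 2/8355 ≈ 0.00023938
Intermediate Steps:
t(h) = -2290 - 5*h (t(h) = -5*(458 + h) = -2290 - 5*h)
S(w) = -4/3 (S(w) = -(-7 + 5)**2/3 = -1/3*(-2)**2 = -1/3*4 = -4/3)
S(-911)/t(656) = -4/(3*(-2290 - 5*656)) = -4/(3*(-2290 - 3280)) = -4/3/(-5570) = -4/3*(-1/5570) = 2/8355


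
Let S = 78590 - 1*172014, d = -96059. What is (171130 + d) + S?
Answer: -18353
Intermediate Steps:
S = -93424 (S = 78590 - 172014 = -93424)
(171130 + d) + S = (171130 - 96059) - 93424 = 75071 - 93424 = -18353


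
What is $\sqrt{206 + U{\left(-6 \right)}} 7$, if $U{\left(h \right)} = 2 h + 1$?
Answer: $7 \sqrt{195} \approx 97.75$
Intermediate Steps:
$U{\left(h \right)} = 1 + 2 h$
$\sqrt{206 + U{\left(-6 \right)}} 7 = \sqrt{206 + \left(1 + 2 \left(-6\right)\right)} 7 = \sqrt{206 + \left(1 - 12\right)} 7 = \sqrt{206 - 11} \cdot 7 = \sqrt{195} \cdot 7 = 7 \sqrt{195}$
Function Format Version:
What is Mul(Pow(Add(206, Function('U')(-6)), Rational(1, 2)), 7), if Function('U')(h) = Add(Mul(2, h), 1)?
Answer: Mul(7, Pow(195, Rational(1, 2))) ≈ 97.750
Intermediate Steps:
Function('U')(h) = Add(1, Mul(2, h))
Mul(Pow(Add(206, Function('U')(-6)), Rational(1, 2)), 7) = Mul(Pow(Add(206, Add(1, Mul(2, -6))), Rational(1, 2)), 7) = Mul(Pow(Add(206, Add(1, -12)), Rational(1, 2)), 7) = Mul(Pow(Add(206, -11), Rational(1, 2)), 7) = Mul(Pow(195, Rational(1, 2)), 7) = Mul(7, Pow(195, Rational(1, 2)))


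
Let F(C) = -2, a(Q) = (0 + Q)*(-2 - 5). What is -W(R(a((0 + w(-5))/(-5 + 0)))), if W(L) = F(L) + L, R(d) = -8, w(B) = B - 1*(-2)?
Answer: 10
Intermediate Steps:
w(B) = 2 + B (w(B) = B + 2 = 2 + B)
a(Q) = -7*Q (a(Q) = Q*(-7) = -7*Q)
W(L) = -2 + L
-W(R(a((0 + w(-5))/(-5 + 0)))) = -(-2 - 8) = -1*(-10) = 10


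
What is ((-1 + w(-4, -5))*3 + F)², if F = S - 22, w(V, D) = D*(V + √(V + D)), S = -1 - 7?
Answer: -1296 - 2430*I ≈ -1296.0 - 2430.0*I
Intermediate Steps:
S = -8
w(V, D) = D*(V + √(D + V))
F = -30 (F = -8 - 22 = -30)
((-1 + w(-4, -5))*3 + F)² = ((-1 - 5*(-4 + √(-5 - 4)))*3 - 30)² = ((-1 - 5*(-4 + √(-9)))*3 - 30)² = ((-1 - 5*(-4 + 3*I))*3 - 30)² = ((-1 + (20 - 15*I))*3 - 30)² = ((19 - 15*I)*3 - 30)² = ((57 - 45*I) - 30)² = (27 - 45*I)²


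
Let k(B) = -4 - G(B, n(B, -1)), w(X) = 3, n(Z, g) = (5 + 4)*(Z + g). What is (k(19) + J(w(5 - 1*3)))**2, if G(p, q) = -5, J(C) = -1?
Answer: 0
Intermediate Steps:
n(Z, g) = 9*Z + 9*g (n(Z, g) = 9*(Z + g) = 9*Z + 9*g)
k(B) = 1 (k(B) = -4 - 1*(-5) = -4 + 5 = 1)
(k(19) + J(w(5 - 1*3)))**2 = (1 - 1)**2 = 0**2 = 0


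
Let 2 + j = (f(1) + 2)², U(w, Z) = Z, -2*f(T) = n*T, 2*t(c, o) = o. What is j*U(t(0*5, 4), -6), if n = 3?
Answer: 21/2 ≈ 10.500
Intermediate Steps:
t(c, o) = o/2
f(T) = -3*T/2
j = -7/4 (j = -2 + (-3/2*1 + 2)² = -2 + (-3/2 + 2)² = -2 + (½)² = -2 + ¼ = -7/4 ≈ -1.7500)
j*U(t(0*5, 4), -6) = -7/4*(-6) = 21/2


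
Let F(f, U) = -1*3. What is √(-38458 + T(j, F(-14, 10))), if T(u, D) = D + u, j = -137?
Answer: I*√38598 ≈ 196.46*I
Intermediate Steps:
F(f, U) = -3
√(-38458 + T(j, F(-14, 10))) = √(-38458 + (-3 - 137)) = √(-38458 - 140) = √(-38598) = I*√38598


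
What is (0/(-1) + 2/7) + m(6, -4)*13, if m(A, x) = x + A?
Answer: 184/7 ≈ 26.286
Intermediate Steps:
m(A, x) = A + x
(0/(-1) + 2/7) + m(6, -4)*13 = (0/(-1) + 2/7) + (6 - 4)*13 = (0*(-1) + 2*(1/7)) + 2*13 = (0 + 2/7) + 26 = 2/7 + 26 = 184/7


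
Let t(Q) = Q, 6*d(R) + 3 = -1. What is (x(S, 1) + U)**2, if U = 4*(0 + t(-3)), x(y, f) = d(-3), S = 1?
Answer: 1444/9 ≈ 160.44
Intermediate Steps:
d(R) = -2/3 (d(R) = -1/2 + (1/6)*(-1) = -1/2 - 1/6 = -2/3)
x(y, f) = -2/3
U = -12 (U = 4*(0 - 3) = 4*(-3) = -12)
(x(S, 1) + U)**2 = (-2/3 - 12)**2 = (-38/3)**2 = 1444/9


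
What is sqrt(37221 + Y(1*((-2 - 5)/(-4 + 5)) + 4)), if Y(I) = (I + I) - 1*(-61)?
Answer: 2*sqrt(9319) ≈ 193.07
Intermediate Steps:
Y(I) = 61 + 2*I (Y(I) = 2*I + 61 = 61 + 2*I)
sqrt(37221 + Y(1*((-2 - 5)/(-4 + 5)) + 4)) = sqrt(37221 + (61 + 2*(1*((-2 - 5)/(-4 + 5)) + 4))) = sqrt(37221 + (61 + 2*(1*(-7/1) + 4))) = sqrt(37221 + (61 + 2*(1*(-7*1) + 4))) = sqrt(37221 + (61 + 2*(1*(-7) + 4))) = sqrt(37221 + (61 + 2*(-7 + 4))) = sqrt(37221 + (61 + 2*(-3))) = sqrt(37221 + (61 - 6)) = sqrt(37221 + 55) = sqrt(37276) = 2*sqrt(9319)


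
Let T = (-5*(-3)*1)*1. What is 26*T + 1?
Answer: 391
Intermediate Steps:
T = 15 (T = (15*1)*1 = 15*1 = 15)
26*T + 1 = 26*15 + 1 = 390 + 1 = 391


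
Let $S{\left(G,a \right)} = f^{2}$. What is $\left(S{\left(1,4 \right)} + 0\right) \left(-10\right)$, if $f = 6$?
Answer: $-360$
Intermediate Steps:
$S{\left(G,a \right)} = 36$ ($S{\left(G,a \right)} = 6^{2} = 36$)
$\left(S{\left(1,4 \right)} + 0\right) \left(-10\right) = \left(36 + 0\right) \left(-10\right) = 36 \left(-10\right) = -360$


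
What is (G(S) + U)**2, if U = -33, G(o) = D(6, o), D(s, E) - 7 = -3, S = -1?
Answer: 841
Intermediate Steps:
D(s, E) = 4 (D(s, E) = 7 - 3 = 4)
G(o) = 4
(G(S) + U)**2 = (4 - 33)**2 = (-29)**2 = 841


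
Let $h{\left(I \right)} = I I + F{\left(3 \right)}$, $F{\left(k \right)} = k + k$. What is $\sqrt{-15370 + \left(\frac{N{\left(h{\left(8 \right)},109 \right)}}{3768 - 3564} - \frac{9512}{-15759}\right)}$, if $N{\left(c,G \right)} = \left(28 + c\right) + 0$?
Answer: $\frac{i \sqrt{1696360027490}}{10506} \approx 123.97 i$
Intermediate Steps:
$F{\left(k \right)} = 2 k$
$h{\left(I \right)} = 6 + I^{2}$ ($h{\left(I \right)} = I I + 2 \cdot 3 = I^{2} + 6 = 6 + I^{2}$)
$N{\left(c,G \right)} = 28 + c$
$\sqrt{-15370 + \left(\frac{N{\left(h{\left(8 \right)},109 \right)}}{3768 - 3564} - \frac{9512}{-15759}\right)} = \sqrt{-15370 + \left(\frac{28 + \left(6 + 8^{2}\right)}{3768 - 3564} - \frac{9512}{-15759}\right)} = \sqrt{-15370 + \left(\frac{28 + \left(6 + 64\right)}{204} - - \frac{9512}{15759}\right)} = \sqrt{-15370 + \left(\left(28 + 70\right) \frac{1}{204} + \frac{9512}{15759}\right)} = \sqrt{-15370 + \left(98 \cdot \frac{1}{204} + \frac{9512}{15759}\right)} = \sqrt{-15370 + \left(\frac{49}{102} + \frac{9512}{15759}\right)} = \sqrt{-15370 + \frac{34165}{31518}} = \sqrt{- \frac{484397495}{31518}} = \frac{i \sqrt{1696360027490}}{10506}$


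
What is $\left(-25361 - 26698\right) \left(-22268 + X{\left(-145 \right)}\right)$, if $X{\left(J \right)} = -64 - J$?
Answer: $1155033033$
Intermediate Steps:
$\left(-25361 - 26698\right) \left(-22268 + X{\left(-145 \right)}\right) = \left(-25361 - 26698\right) \left(-22268 - -81\right) = - 52059 \left(-22268 + \left(-64 + 145\right)\right) = - 52059 \left(-22268 + 81\right) = \left(-52059\right) \left(-22187\right) = 1155033033$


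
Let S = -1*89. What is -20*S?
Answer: 1780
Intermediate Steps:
S = -89
-20*S = -20*(-89) = 1780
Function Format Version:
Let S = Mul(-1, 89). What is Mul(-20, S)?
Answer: 1780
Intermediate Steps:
S = -89
Mul(-20, S) = Mul(-20, -89) = 1780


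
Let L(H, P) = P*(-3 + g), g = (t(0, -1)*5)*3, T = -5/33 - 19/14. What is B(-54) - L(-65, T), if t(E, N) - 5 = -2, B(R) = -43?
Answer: 224/11 ≈ 20.364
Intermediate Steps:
t(E, N) = 3 (t(E, N) = 5 - 2 = 3)
T = -697/462 (T = -5*1/33 - 19*1/14 = -5/33 - 19/14 = -697/462 ≈ -1.5087)
g = 45 (g = (3*5)*3 = 15*3 = 45)
L(H, P) = 42*P (L(H, P) = P*(-3 + 45) = P*42 = 42*P)
B(-54) - L(-65, T) = -43 - 42*(-697)/462 = -43 - 1*(-697/11) = -43 + 697/11 = 224/11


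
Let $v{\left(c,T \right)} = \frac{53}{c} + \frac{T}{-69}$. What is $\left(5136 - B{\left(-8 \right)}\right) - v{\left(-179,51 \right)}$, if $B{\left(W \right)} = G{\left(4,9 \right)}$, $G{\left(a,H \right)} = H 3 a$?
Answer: $\frac{20704538}{4117} \approx 5029.0$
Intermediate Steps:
$G{\left(a,H \right)} = 3 H a$
$B{\left(W \right)} = 108$ ($B{\left(W \right)} = 3 \cdot 9 \cdot 4 = 108$)
$v{\left(c,T \right)} = \frac{53}{c} - \frac{T}{69}$ ($v{\left(c,T \right)} = \frac{53}{c} + T \left(- \frac{1}{69}\right) = \frac{53}{c} - \frac{T}{69}$)
$\left(5136 - B{\left(-8 \right)}\right) - v{\left(-179,51 \right)} = \left(5136 - 108\right) - \left(\frac{53}{-179} - \frac{17}{23}\right) = \left(5136 - 108\right) - \left(53 \left(- \frac{1}{179}\right) - \frac{17}{23}\right) = 5028 - \left(- \frac{53}{179} - \frac{17}{23}\right) = 5028 - - \frac{4262}{4117} = 5028 + \frac{4262}{4117} = \frac{20704538}{4117}$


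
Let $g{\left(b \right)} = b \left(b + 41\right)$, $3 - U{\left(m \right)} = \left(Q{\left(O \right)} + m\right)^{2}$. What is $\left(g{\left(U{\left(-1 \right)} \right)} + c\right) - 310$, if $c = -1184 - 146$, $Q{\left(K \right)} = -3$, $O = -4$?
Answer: $-2004$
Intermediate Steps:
$U{\left(m \right)} = 3 - \left(-3 + m\right)^{2}$
$g{\left(b \right)} = b \left(41 + b\right)$
$c = -1330$ ($c = -1184 - 146 = -1330$)
$\left(g{\left(U{\left(-1 \right)} \right)} + c\right) - 310 = \left(\left(3 - \left(-3 - 1\right)^{2}\right) \left(41 + \left(3 - \left(-3 - 1\right)^{2}\right)\right) - 1330\right) - 310 = \left(\left(3 - \left(-4\right)^{2}\right) \left(41 + \left(3 - \left(-4\right)^{2}\right)\right) - 1330\right) - 310 = \left(\left(3 - 16\right) \left(41 + \left(3 - 16\right)\right) - 1330\right) - 310 = \left(- 13 \left(41 - 13\right) - 1330\right) - 310 = \left(\left(-13\right) 28 - 1330\right) - 310 = \left(-364 - 1330\right) - 310 = -1694 - 310 = -2004$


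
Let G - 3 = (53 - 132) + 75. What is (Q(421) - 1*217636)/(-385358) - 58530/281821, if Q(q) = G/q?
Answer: 16326124067957/45721432282478 ≈ 0.35708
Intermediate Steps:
G = -1 (G = 3 + ((53 - 132) + 75) = 3 + (-79 + 75) = 3 - 4 = -1)
Q(q) = -1/q
(Q(421) - 1*217636)/(-385358) - 58530/281821 = (-1/421 - 1*217636)/(-385358) - 58530/281821 = (-1*1/421 - 217636)*(-1/385358) - 58530*1/281821 = (-1/421 - 217636)*(-1/385358) - 58530/281821 = -91624757/421*(-1/385358) - 58530/281821 = 91624757/162235718 - 58530/281821 = 16326124067957/45721432282478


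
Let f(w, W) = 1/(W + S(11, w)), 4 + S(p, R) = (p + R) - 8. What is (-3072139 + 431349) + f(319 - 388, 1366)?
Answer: -3422463839/1296 ≈ -2.6408e+6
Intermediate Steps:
S(p, R) = -12 + R + p (S(p, R) = -4 + ((p + R) - 8) = -4 + ((R + p) - 8) = -4 + (-8 + R + p) = -12 + R + p)
f(w, W) = 1/(-1 + W + w) (f(w, W) = 1/(W + (-12 + w + 11)) = 1/(W + (-1 + w)) = 1/(-1 + W + w))
(-3072139 + 431349) + f(319 - 388, 1366) = (-3072139 + 431349) + 1/(-1 + 1366 + (319 - 388)) = -2640790 + 1/(-1 + 1366 - 69) = -2640790 + 1/1296 = -3422463839/1296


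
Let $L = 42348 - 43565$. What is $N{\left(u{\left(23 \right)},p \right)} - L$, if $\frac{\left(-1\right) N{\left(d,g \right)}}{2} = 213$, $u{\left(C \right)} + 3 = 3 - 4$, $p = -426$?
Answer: $791$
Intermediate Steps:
$u{\left(C \right)} = -4$ ($u{\left(C \right)} = -3 + \left(3 - 4\right) = -3 - 1 = -4$)
$N{\left(d,g \right)} = -426$ ($N{\left(d,g \right)} = \left(-2\right) 213 = -426$)
$L = -1217$
$N{\left(u{\left(23 \right)},p \right)} - L = -426 - -1217 = -426 + 1217 = 791$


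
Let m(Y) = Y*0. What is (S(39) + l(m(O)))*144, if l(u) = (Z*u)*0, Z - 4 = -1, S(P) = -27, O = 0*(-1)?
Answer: -3888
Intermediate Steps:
O = 0
m(Y) = 0
Z = 3 (Z = 4 - 1 = 3)
l(u) = 0 (l(u) = (3*u)*0 = 0)
(S(39) + l(m(O)))*144 = (-27 + 0)*144 = -27*144 = -3888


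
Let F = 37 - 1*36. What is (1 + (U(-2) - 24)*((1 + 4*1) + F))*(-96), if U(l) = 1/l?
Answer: 14016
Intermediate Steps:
F = 1 (F = 37 - 36 = 1)
(1 + (U(-2) - 24)*((1 + 4*1) + F))*(-96) = (1 + (1/(-2) - 24)*((1 + 4*1) + 1))*(-96) = (1 + (-½ - 24)*((1 + 4) + 1))*(-96) = (1 - 49*(5 + 1)/2)*(-96) = (1 - 49/2*6)*(-96) = (1 - 147)*(-96) = -146*(-96) = 14016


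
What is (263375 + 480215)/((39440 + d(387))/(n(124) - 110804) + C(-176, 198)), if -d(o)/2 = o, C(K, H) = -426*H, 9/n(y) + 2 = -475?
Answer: -2183408150335/247672605311 ≈ -8.8157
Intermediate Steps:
n(y) = -1/53 (n(y) = 9/(-2 - 475) = 9/(-477) = 9*(-1/477) = -1/53)
d(o) = -2*o
(263375 + 480215)/((39440 + d(387))/(n(124) - 110804) + C(-176, 198)) = (263375 + 480215)/((39440 - 2*387)/(-1/53 - 110804) - 426*198) = 743590/((39440 - 774)/(-5872613/53) - 84348) = 743590/(38666*(-53/5872613) - 84348) = 743590/(-2049298/5872613 - 84348) = 743590/(-495345210622/5872613) = 743590*(-5872613/495345210622) = -2183408150335/247672605311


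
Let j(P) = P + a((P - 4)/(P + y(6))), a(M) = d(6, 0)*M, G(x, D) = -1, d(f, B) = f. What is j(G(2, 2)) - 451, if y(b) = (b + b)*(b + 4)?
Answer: -53818/119 ≈ -452.25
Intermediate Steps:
y(b) = 2*b*(4 + b) (y(b) = (2*b)*(4 + b) = 2*b*(4 + b))
a(M) = 6*M
j(P) = P + 6*(-4 + P)/(120 + P) (j(P) = P + 6*((P - 4)/(P + 2*6*(4 + 6))) = P + 6*((-4 + P)/(P + 2*6*10)) = P + 6*((-4 + P)/(P + 120)) = P + 6*((-4 + P)/(120 + P)) = P + 6*(-4 + P)/(120 + P))
j(G(2, 2)) - 451 = (-24 + (-1)**2 + 126*(-1))/(120 - 1) - 451 = (-24 + 1 - 126)/119 - 451 = (1/119)*(-149) - 451 = -149/119 - 451 = -53818/119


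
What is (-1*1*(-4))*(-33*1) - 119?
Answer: -251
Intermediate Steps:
(-1*1*(-4))*(-33*1) - 119 = -1*(-4)*(-33) - 119 = 4*(-33) - 119 = -132 - 119 = -251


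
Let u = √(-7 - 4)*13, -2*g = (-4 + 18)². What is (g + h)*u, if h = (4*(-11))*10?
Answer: -6994*I*√11 ≈ -23196.0*I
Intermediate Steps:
h = -440 (h = -44*10 = -440)
g = -98 (g = -(-4 + 18)²/2 = -½*14² = -½*196 = -98)
u = 13*I*√11 (u = √(-11)*13 = (I*√11)*13 = 13*I*√11 ≈ 43.116*I)
(g + h)*u = (-98 - 440)*(13*I*√11) = -6994*I*√11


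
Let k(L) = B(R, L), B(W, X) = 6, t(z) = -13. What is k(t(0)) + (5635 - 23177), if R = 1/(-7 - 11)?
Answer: -17536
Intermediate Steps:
R = -1/18 (R = 1/(-18) = -1/18 ≈ -0.055556)
k(L) = 6
k(t(0)) + (5635 - 23177) = 6 + (5635 - 23177) = 6 - 17542 = -17536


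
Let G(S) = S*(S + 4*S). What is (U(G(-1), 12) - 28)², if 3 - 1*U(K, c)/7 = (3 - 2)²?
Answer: 196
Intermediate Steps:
G(S) = 5*S² (G(S) = S*(5*S) = 5*S²)
U(K, c) = 14 (U(K, c) = 21 - 7*(3 - 2)² = 21 - 7*1² = 21 - 7*1 = 21 - 7 = 14)
(U(G(-1), 12) - 28)² = (14 - 28)² = (-14)² = 196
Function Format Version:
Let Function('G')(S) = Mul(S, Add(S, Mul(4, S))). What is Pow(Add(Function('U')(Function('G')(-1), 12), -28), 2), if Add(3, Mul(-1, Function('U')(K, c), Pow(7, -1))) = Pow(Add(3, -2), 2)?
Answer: 196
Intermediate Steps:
Function('G')(S) = Mul(5, Pow(S, 2)) (Function('G')(S) = Mul(S, Mul(5, S)) = Mul(5, Pow(S, 2)))
Function('U')(K, c) = 14 (Function('U')(K, c) = Add(21, Mul(-7, Pow(Add(3, -2), 2))) = Add(21, Mul(-7, Pow(1, 2))) = Add(21, Mul(-7, 1)) = Add(21, -7) = 14)
Pow(Add(Function('U')(Function('G')(-1), 12), -28), 2) = Pow(Add(14, -28), 2) = Pow(-14, 2) = 196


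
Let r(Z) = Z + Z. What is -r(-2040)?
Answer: 4080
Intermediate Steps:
r(Z) = 2*Z
-r(-2040) = -2*(-2040) = -1*(-4080) = 4080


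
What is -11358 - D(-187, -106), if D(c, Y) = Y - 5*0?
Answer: -11252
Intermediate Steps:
D(c, Y) = Y (D(c, Y) = Y + 0 = Y)
-11358 - D(-187, -106) = -11358 - 1*(-106) = -11358 + 106 = -11252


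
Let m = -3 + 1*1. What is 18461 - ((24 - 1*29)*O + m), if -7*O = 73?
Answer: 128876/7 ≈ 18411.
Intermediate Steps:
m = -2 (m = -3 + 1 = -2)
O = -73/7 (O = -1/7*73 = -73/7 ≈ -10.429)
18461 - ((24 - 1*29)*O + m) = 18461 - ((24 - 1*29)*(-73/7) - 2) = 18461 - ((24 - 29)*(-73/7) - 2) = 18461 - (-5*(-73/7) - 2) = 18461 - (365/7 - 2) = 18461 - 1*351/7 = 18461 - 351/7 = 128876/7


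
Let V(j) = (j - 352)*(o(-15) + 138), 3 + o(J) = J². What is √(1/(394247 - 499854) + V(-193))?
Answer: 7*I*√44656875587743/105607 ≈ 442.94*I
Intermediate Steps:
o(J) = -3 + J²
V(j) = -126720 + 360*j (V(j) = (j - 352)*((-3 + (-15)²) + 138) = (-352 + j)*((-3 + 225) + 138) = (-352 + j)*(222 + 138) = (-352 + j)*360 = -126720 + 360*j)
√(1/(394247 - 499854) + V(-193)) = √(1/(394247 - 499854) + (-126720 + 360*(-193))) = √(1/(-105607) + (-126720 - 69480)) = √(-1/105607 - 196200) = √(-20720093401/105607) = 7*I*√44656875587743/105607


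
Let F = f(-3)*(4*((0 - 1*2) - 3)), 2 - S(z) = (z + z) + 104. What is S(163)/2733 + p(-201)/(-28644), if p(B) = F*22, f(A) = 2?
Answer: -74656/593061 ≈ -0.12588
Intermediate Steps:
S(z) = -102 - 2*z (S(z) = 2 - ((z + z) + 104) = 2 - (2*z + 104) = 2 - (104 + 2*z) = 2 + (-104 - 2*z) = -102 - 2*z)
F = -40 (F = 2*(4*((0 - 1*2) - 3)) = 2*(4*((0 - 2) - 3)) = 2*(4*(-2 - 3)) = 2*(4*(-5)) = 2*(-20) = -40)
p(B) = -880 (p(B) = -40*22 = -880)
S(163)/2733 + p(-201)/(-28644) = (-102 - 2*163)/2733 - 880/(-28644) = (-102 - 326)*(1/2733) - 880*(-1/28644) = -428*1/2733 + 20/651 = -428/2733 + 20/651 = -74656/593061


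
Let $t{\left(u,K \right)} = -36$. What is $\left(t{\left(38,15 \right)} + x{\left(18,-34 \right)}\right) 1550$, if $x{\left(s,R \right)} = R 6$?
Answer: $-372000$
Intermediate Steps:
$x{\left(s,R \right)} = 6 R$
$\left(t{\left(38,15 \right)} + x{\left(18,-34 \right)}\right) 1550 = \left(-36 + 6 \left(-34\right)\right) 1550 = \left(-36 - 204\right) 1550 = \left(-240\right) 1550 = -372000$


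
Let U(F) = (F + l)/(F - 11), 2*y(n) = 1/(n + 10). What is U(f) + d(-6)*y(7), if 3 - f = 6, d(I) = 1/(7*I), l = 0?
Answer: 305/1428 ≈ 0.21359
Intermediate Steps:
d(I) = 1/(7*I)
f = -3 (f = 3 - 1*6 = 3 - 6 = -3)
y(n) = 1/(2*(10 + n)) (y(n) = 1/(2*(n + 10)) = 1/(2*(10 + n)))
U(F) = F/(-11 + F) (U(F) = (F + 0)/(F - 11) = F/(-11 + F))
U(f) + d(-6)*y(7) = -3/(-11 - 3) + ((⅐)/(-6))*(1/(2*(10 + 7))) = -3/(-14) + ((⅐)*(-⅙))*((½)/17) = -3*(-1/14) - 1/(84*17) = 3/14 - 1/42*1/34 = 3/14 - 1/1428 = 305/1428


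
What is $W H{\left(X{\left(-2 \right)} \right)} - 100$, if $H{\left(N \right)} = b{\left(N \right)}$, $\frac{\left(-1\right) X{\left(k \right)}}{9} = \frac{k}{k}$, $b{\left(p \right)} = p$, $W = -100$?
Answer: $800$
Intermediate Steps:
$X{\left(k \right)} = -9$ ($X{\left(k \right)} = - 9 \frac{k}{k} = \left(-9\right) 1 = -9$)
$H{\left(N \right)} = N$
$W H{\left(X{\left(-2 \right)} \right)} - 100 = \left(-100\right) \left(-9\right) - 100 = 900 - 100 = 800$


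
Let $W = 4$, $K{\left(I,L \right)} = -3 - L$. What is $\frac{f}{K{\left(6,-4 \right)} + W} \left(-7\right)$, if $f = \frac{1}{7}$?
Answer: $- \frac{1}{5} \approx -0.2$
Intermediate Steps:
$f = \frac{1}{7} \approx 0.14286$
$\frac{f}{K{\left(6,-4 \right)} + W} \left(-7\right) = \frac{1}{\left(-3 - -4\right) + 4} \cdot \frac{1}{7} \left(-7\right) = \frac{1}{\left(-3 + 4\right) + 4} \cdot \frac{1}{7} \left(-7\right) = \frac{1}{1 + 4} \cdot \frac{1}{7} \left(-7\right) = \frac{1}{5} \cdot \frac{1}{7} \left(-7\right) = \frac{1}{35} \left(-7\right) = - \frac{1}{5}$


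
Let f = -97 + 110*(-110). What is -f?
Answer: 12197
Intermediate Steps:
f = -12197 (f = -97 - 12100 = -12197)
-f = -1*(-12197) = 12197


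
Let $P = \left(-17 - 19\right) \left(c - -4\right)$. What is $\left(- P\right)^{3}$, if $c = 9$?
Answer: $102503232$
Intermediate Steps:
$P = -468$ ($P = \left(-17 - 19\right) \left(9 - -4\right) = - 36 \left(9 + 4\right) = \left(-36\right) 13 = -468$)
$\left(- P\right)^{3} = \left(\left(-1\right) \left(-468\right)\right)^{3} = 468^{3} = 102503232$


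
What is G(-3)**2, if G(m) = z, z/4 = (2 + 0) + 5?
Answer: 784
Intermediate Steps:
z = 28 (z = 4*((2 + 0) + 5) = 4*(2 + 5) = 4*7 = 28)
G(m) = 28
G(-3)**2 = 28**2 = 784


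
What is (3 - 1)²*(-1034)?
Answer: -4136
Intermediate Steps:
(3 - 1)²*(-1034) = 2²*(-1034) = 4*(-1034) = -4136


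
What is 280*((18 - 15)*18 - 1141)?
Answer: -304360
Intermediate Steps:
280*((18 - 15)*18 - 1141) = 280*(3*18 - 1141) = 280*(54 - 1141) = 280*(-1087) = -304360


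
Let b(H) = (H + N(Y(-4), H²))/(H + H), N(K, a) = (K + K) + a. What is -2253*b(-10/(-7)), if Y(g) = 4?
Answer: -633093/70 ≈ -9044.2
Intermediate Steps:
N(K, a) = a + 2*K (N(K, a) = 2*K + a = a + 2*K)
b(H) = (8 + H + H²)/(2*H) (b(H) = (H + (H² + 2*4))/(H + H) = (H + (H² + 8))/((2*H)) = (H + (8 + H²))*(1/(2*H)) = (8 + H + H²)*(1/(2*H)) = (8 + H + H²)/(2*H))
-2253*b(-10/(-7)) = -2253*(8 - 10/(-7) + (-10/(-7))²)/(2*((-10/(-7)))) = -2253*(8 - 10*(-⅐) + (-10*(-⅐))²)/(2*((-10*(-⅐)))) = -2253*(8 + 10/7 + (10/7)²)/(2*10/7) = -2253*7*(8 + 10/7 + 100/49)/(2*10) = -2253*7*562/(2*10*49) = -2253*281/70 = -633093/70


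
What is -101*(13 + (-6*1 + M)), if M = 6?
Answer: -1313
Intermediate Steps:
-101*(13 + (-6*1 + M)) = -101*(13 + (-6*1 + 6)) = -101*(13 + (-6 + 6)) = -101*(13 + 0) = -101*13 = -1313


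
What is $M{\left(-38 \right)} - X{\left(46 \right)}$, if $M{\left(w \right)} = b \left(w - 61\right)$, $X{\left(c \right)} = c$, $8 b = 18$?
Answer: $- \frac{1075}{4} \approx -268.75$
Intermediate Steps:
$b = \frac{9}{4}$ ($b = \frac{1}{8} \cdot 18 = \frac{9}{4} \approx 2.25$)
$M{\left(w \right)} = - \frac{549}{4} + \frac{9 w}{4}$ ($M{\left(w \right)} = \frac{9 \left(w - 61\right)}{4} = \frac{9 \left(-61 + w\right)}{4} = - \frac{549}{4} + \frac{9 w}{4}$)
$M{\left(-38 \right)} - X{\left(46 \right)} = \left(- \frac{549}{4} + \frac{9}{4} \left(-38\right)\right) - 46 = \left(- \frac{549}{4} - \frac{171}{2}\right) - 46 = - \frac{891}{4} - 46 = - \frac{1075}{4}$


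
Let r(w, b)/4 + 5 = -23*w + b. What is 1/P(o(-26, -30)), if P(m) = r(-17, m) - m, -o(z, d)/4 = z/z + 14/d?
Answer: 5/7688 ≈ 0.00065036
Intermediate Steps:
r(w, b) = -20 - 92*w + 4*b (r(w, b) = -20 + 4*(-23*w + b) = -20 + 4*(b - 23*w) = -20 + (-92*w + 4*b) = -20 - 92*w + 4*b)
o(z, d) = -4 - 56/d (o(z, d) = -4*(z/z + 14/d) = -4*(1 + 14/d) = -4 - 56/d)
P(m) = 1544 + 3*m (P(m) = (-20 - 92*(-17) + 4*m) - m = (-20 + 1564 + 4*m) - m = (1544 + 4*m) - m = 1544 + 3*m)
1/P(o(-26, -30)) = 1/(1544 + 3*(-4 - 56/(-30))) = 1/(1544 + 3*(-4 - 56*(-1/30))) = 1/(1544 + 3*(-4 + 28/15)) = 1/(1544 + 3*(-32/15)) = 1/(1544 - 32/5) = 1/(7688/5) = 5/7688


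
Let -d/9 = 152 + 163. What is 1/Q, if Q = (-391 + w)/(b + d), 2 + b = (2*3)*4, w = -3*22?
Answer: 2813/457 ≈ 6.1554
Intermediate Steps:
d = -2835 (d = -9*(152 + 163) = -9*315 = -2835)
w = -66
b = 22 (b = -2 + (2*3)*4 = -2 + 6*4 = -2 + 24 = 22)
Q = 457/2813 (Q = (-391 - 66)/(22 - 2835) = -457/(-2813) = -457*(-1/2813) = 457/2813 ≈ 0.16246)
1/Q = 1/(457/2813) = 2813/457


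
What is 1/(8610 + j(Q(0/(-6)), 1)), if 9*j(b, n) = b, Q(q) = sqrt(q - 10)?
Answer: 69741/600470011 - 9*I*sqrt(10)/6004700110 ≈ 0.00011614 - 4.7397e-9*I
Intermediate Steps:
Q(q) = sqrt(-10 + q)
j(b, n) = b/9
1/(8610 + j(Q(0/(-6)), 1)) = 1/(8610 + sqrt(-10 + 0/(-6))/9) = 1/(8610 + sqrt(-10 + 0*(-1/6))/9) = 1/(8610 + sqrt(-10 + 0)/9) = 1/(8610 + sqrt(-10)/9) = 1/(8610 + (I*sqrt(10))/9) = 1/(8610 + I*sqrt(10)/9)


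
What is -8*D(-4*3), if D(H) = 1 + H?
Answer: 88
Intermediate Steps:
-8*D(-4*3) = -8*(1 - 4*3) = -8*(1 - 12) = -8*(-11) = 88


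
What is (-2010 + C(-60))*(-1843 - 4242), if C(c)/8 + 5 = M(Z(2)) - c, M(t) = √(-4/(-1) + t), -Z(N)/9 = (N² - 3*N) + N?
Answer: 9456090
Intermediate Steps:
Z(N) = -9*N² + 18*N (Z(N) = -9*((N² - 3*N) + N) = -9*(N² - 2*N) = -9*N² + 18*N)
M(t) = √(4 + t) (M(t) = √(-4*(-1) + t) = √(4 + t))
C(c) = -24 - 8*c (C(c) = -40 + 8*(√(4 + 9*2*(2 - 1*2)) - c) = -40 + 8*(√(4 + 9*2*(2 - 2)) - c) = -40 + 8*(√(4 + 9*2*0) - c) = -40 + 8*(√(4 + 0) - c) = -40 + 8*(√4 - c) = -40 + 8*(2 - c) = -40 + (16 - 8*c) = -24 - 8*c)
(-2010 + C(-60))*(-1843 - 4242) = (-2010 + (-24 - 8*(-60)))*(-1843 - 4242) = (-2010 + (-24 + 480))*(-6085) = (-2010 + 456)*(-6085) = -1554*(-6085) = 9456090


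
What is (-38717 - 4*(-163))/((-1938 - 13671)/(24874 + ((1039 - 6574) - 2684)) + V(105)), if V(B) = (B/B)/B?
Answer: 13313424075/324458 ≈ 41033.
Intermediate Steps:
V(B) = 1/B
(-38717 - 4*(-163))/((-1938 - 13671)/(24874 + ((1039 - 6574) - 2684)) + V(105)) = (-38717 - 4*(-163))/((-1938 - 13671)/(24874 + ((1039 - 6574) - 2684)) + 1/105) = (-38717 + 652)/(-15609/(24874 + (-5535 - 2684)) + 1/105) = -38065/(-15609/(24874 - 8219) + 1/105) = -38065/(-15609/16655 + 1/105) = -38065/(-324458/349755) = -38065*(-349755/324458) = 13313424075/324458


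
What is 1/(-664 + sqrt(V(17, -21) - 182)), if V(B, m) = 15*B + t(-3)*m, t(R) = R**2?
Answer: -166/110253 - I*sqrt(29)/220506 ≈ -0.0015056 - 2.4422e-5*I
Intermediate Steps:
V(B, m) = 9*m + 15*B (V(B, m) = 15*B + (-3)**2*m = 15*B + 9*m = 9*m + 15*B)
1/(-664 + sqrt(V(17, -21) - 182)) = 1/(-664 + sqrt((9*(-21) + 15*17) - 182)) = 1/(-664 + sqrt((-189 + 255) - 182)) = 1/(-664 + sqrt(66 - 182)) = 1/(-664 + sqrt(-116)) = 1/(-664 + 2*I*sqrt(29))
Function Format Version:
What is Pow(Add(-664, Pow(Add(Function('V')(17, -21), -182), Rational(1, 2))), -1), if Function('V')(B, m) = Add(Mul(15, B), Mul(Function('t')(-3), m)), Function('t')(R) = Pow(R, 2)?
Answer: Add(Rational(-166, 110253), Mul(Rational(-1, 220506), I, Pow(29, Rational(1, 2)))) ≈ Add(-0.0015056, Mul(-2.4422e-5, I))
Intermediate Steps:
Function('V')(B, m) = Add(Mul(9, m), Mul(15, B)) (Function('V')(B, m) = Add(Mul(15, B), Mul(Pow(-3, 2), m)) = Add(Mul(15, B), Mul(9, m)) = Add(Mul(9, m), Mul(15, B)))
Pow(Add(-664, Pow(Add(Function('V')(17, -21), -182), Rational(1, 2))), -1) = Pow(Add(-664, Pow(Add(Add(Mul(9, -21), Mul(15, 17)), -182), Rational(1, 2))), -1) = Pow(Add(-664, Pow(Add(Add(-189, 255), -182), Rational(1, 2))), -1) = Pow(Add(-664, Pow(Add(66, -182), Rational(1, 2))), -1) = Pow(Add(-664, Pow(-116, Rational(1, 2))), -1) = Pow(Add(-664, Mul(2, I, Pow(29, Rational(1, 2)))), -1)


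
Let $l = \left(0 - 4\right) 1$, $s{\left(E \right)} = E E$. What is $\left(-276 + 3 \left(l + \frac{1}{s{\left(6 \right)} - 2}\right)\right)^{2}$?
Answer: $\frac{95824521}{1156} \approx 82893.0$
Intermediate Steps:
$s{\left(E \right)} = E^{2}$
$l = -4$ ($l = \left(-4\right) 1 = -4$)
$\left(-276 + 3 \left(l + \frac{1}{s{\left(6 \right)} - 2}\right)\right)^{2} = \left(-276 + 3 \left(-4 + \frac{1}{6^{2} - 2}\right)\right)^{2} = \left(-276 + 3 \left(-4 + \frac{1}{36 - 2}\right)\right)^{2} = \left(-276 + 3 \left(-4 + \frac{1}{34}\right)\right)^{2} = \left(-276 + 3 \left(- \frac{135}{34}\right)\right)^{2} = \left(-276 - \frac{405}{34}\right)^{2} = \left(- \frac{9789}{34}\right)^{2} = \frac{95824521}{1156}$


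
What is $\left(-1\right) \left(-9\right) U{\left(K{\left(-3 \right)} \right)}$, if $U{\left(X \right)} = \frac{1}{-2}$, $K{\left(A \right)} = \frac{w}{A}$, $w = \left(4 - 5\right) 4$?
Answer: $- \frac{9}{2} \approx -4.5$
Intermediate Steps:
$w = -4$ ($w = \left(-1\right) 4 = -4$)
$K{\left(A \right)} = - \frac{4}{A}$
$U{\left(X \right)} = - \frac{1}{2}$
$\left(-1\right) \left(-9\right) U{\left(K{\left(-3 \right)} \right)} = \left(-1\right) \left(-9\right) \left(- \frac{1}{2}\right) = 9 \left(- \frac{1}{2}\right) = - \frac{9}{2}$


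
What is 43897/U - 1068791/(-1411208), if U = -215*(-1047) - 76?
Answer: 43208109645/45366103576 ≈ 0.95243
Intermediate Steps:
U = 225029 (U = 225105 - 76 = 225029)
43897/U - 1068791/(-1411208) = 43897/225029 - 1068791/(-1411208) = 43897*(1/225029) - 1068791*(-1/1411208) = 6271/32147 + 1068791/1411208 = 43208109645/45366103576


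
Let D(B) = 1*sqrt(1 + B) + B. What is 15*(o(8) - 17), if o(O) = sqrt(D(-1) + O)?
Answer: -255 + 15*sqrt(7) ≈ -215.31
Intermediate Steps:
D(B) = B + sqrt(1 + B) (D(B) = sqrt(1 + B) + B = B + sqrt(1 + B))
o(O) = sqrt(-1 + O) (o(O) = sqrt((-1 + sqrt(1 - 1)) + O) = sqrt((-1 + sqrt(0)) + O) = sqrt((-1 + 0) + O) = sqrt(-1 + O))
15*(o(8) - 17) = 15*(sqrt(-1 + 8) - 17) = 15*(sqrt(7) - 17) = 15*(-17 + sqrt(7)) = -255 + 15*sqrt(7)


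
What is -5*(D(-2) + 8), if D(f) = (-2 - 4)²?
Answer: -220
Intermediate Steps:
D(f) = 36 (D(f) = (-6)² = 36)
-5*(D(-2) + 8) = -5*(36 + 8) = -5*44 = -220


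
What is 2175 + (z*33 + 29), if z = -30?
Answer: 1214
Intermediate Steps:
2175 + (z*33 + 29) = 2175 + (-30*33 + 29) = 2175 + (-990 + 29) = 2175 - 961 = 1214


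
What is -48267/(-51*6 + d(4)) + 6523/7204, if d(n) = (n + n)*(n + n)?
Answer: 174647017/871684 ≈ 200.36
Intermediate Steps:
d(n) = 4*n**2 (d(n) = (2*n)*(2*n) = 4*n**2)
-48267/(-51*6 + d(4)) + 6523/7204 = -48267/(-51*6 + 4*4**2) + 6523/7204 = -48267/(-306 + 4*16) + 6523*(1/7204) = -48267/(-306 + 64) + 6523/7204 = -48267/(-242) + 6523/7204 = -48267*(-1/242) + 6523/7204 = 48267/242 + 6523/7204 = 174647017/871684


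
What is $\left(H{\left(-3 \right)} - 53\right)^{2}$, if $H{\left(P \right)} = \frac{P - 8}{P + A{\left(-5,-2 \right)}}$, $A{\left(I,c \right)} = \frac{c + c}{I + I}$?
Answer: $\frac{401956}{169} \approx 2378.4$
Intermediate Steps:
$A{\left(I,c \right)} = \frac{c}{I}$ ($A{\left(I,c \right)} = \frac{2 c}{2 I} = 2 c \frac{1}{2 I} = \frac{c}{I}$)
$H{\left(P \right)} = \frac{-8 + P}{\frac{2}{5} + P}$ ($H{\left(P \right)} = \frac{P - 8}{P - \frac{2}{-5}} = \frac{-8 + P}{P - - \frac{2}{5}} = \frac{-8 + P}{P + \frac{2}{5}} = \frac{-8 + P}{\frac{2}{5} + P}$)
$\left(H{\left(-3 \right)} - 53\right)^{2} = \left(\frac{5 \left(-8 - 3\right)}{2 + 5 \left(-3\right)} - 53\right)^{2} = \left(5 \frac{1}{2 - 15} \left(-11\right) - 53\right)^{2} = \left(5 \frac{1}{-13} \left(-11\right) - 53\right)^{2} = \left(5 \left(- \frac{1}{13}\right) \left(-11\right) - 53\right)^{2} = \left(\frac{55}{13} - 53\right)^{2} = \left(- \frac{634}{13}\right)^{2} = \frac{401956}{169}$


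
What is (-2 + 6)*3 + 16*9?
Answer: 156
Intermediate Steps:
(-2 + 6)*3 + 16*9 = 4*3 + 144 = 12 + 144 = 156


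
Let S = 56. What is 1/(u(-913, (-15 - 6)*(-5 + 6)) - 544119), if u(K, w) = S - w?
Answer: -1/544042 ≈ -1.8381e-6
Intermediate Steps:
u(K, w) = 56 - w
1/(u(-913, (-15 - 6)*(-5 + 6)) - 544119) = 1/((56 - (-15 - 6)*(-5 + 6)) - 544119) = 1/((56 - (-21)) - 544119) = 1/((56 - 1*(-21)) - 544119) = 1/((56 + 21) - 544119) = 1/(77 - 544119) = 1/(-544042) = -1/544042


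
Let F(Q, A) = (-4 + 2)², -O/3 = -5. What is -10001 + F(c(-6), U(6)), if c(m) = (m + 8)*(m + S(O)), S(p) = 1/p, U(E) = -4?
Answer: -9997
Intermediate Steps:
O = 15 (O = -3*(-5) = 15)
c(m) = (8 + m)*(1/15 + m) (c(m) = (m + 8)*(m + 1/15) = (8 + m)*(m + 1/15) = (8 + m)*(1/15 + m))
F(Q, A) = 4 (F(Q, A) = (-2)² = 4)
-10001 + F(c(-6), U(6)) = -10001 + 4 = -9997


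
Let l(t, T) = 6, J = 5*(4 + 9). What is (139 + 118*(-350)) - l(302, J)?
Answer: -41167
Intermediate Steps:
J = 65 (J = 5*13 = 65)
(139 + 118*(-350)) - l(302, J) = (139 + 118*(-350)) - 1*6 = (139 - 41300) - 6 = -41161 - 6 = -41167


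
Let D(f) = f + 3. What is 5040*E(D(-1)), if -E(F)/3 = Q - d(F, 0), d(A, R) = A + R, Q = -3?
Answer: 75600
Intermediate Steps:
D(f) = 3 + f
E(F) = 9 + 3*F (E(F) = -3*(-3 - (F + 0)) = -3*(-3 - F) = 9 + 3*F)
5040*E(D(-1)) = 5040*(9 + 3*(3 - 1)) = 5040*(9 + 3*2) = 5040*(9 + 6) = 5040*15 = 75600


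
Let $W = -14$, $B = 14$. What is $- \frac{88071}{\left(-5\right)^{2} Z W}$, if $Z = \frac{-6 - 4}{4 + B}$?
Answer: $- \frac{792639}{1750} \approx -452.94$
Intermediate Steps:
$Z = - \frac{5}{9}$ ($Z = \frac{-6 - 4}{4 + 14} = - \frac{10}{18} = \left(-10\right) \frac{1}{18} = - \frac{5}{9} \approx -0.55556$)
$- \frac{88071}{\left(-5\right)^{2} Z W} = - \frac{88071}{\left(-5\right)^{2} \left(- \frac{5}{9}\right) \left(-14\right)} = - \frac{88071}{25 \left(- \frac{5}{9}\right) \left(-14\right)} = - \frac{88071}{\left(- \frac{125}{9}\right) \left(-14\right)} = - \frac{88071}{\frac{1750}{9}} = \left(-88071\right) \frac{9}{1750} = - \frac{792639}{1750}$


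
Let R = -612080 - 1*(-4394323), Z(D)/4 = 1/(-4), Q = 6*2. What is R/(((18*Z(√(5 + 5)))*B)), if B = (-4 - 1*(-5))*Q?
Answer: -3782243/216 ≈ -17510.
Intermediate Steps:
Q = 12
Z(D) = -1 (Z(D) = 4/(-4) = 4*(-¼) = -1)
B = 12 (B = (-4 - 1*(-5))*12 = (-4 + 5)*12 = 1*12 = 12)
R = 3782243 (R = -612080 + 4394323 = 3782243)
R/(((18*Z(√(5 + 5)))*B)) = 3782243/(((18*(-1))*12)) = 3782243/((-18*12)) = 3782243/(-216) = 3782243*(-1/216) = -3782243/216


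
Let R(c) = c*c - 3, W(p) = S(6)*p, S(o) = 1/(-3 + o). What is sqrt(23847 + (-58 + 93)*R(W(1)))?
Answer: sqrt(213713)/3 ≈ 154.10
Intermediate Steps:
W(p) = p/3 (W(p) = p/(-3 + 6) = p/3)
R(c) = -3 + c**2 (R(c) = c**2 - 3 = -3 + c**2)
sqrt(23847 + (-58 + 93)*R(W(1))) = sqrt(23847 + (-58 + 93)*(-3 + ((1/3)*1)**2)) = sqrt(23847 + 35*(-3 + (1/3)**2)) = sqrt(23847 + 35*(-3 + 1/9)) = sqrt(23847 + 35*(-26/9)) = sqrt(23847 - 910/9) = sqrt(213713/9) = sqrt(213713)/3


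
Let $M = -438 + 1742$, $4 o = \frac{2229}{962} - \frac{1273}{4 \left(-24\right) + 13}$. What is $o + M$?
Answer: $\frac{417886369}{319384} \approx 1308.4$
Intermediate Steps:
$o = \frac{1409633}{319384}$ ($o = \frac{\frac{2229}{962} - \frac{1273}{4 \left(-24\right) + 13}}{4} = \frac{2229 \cdot \frac{1}{962} - \frac{1273}{-96 + 13}}{4} = \frac{\frac{2229}{962} - \frac{1273}{-83}}{4} = \frac{\frac{2229}{962} - - \frac{1273}{83}}{4} = \frac{\frac{2229}{962} + \frac{1273}{83}}{4} = \frac{1}{4} \cdot \frac{1409633}{79846} = \frac{1409633}{319384} \approx 4.4136$)
$M = 1304$
$o + M = \frac{1409633}{319384} + 1304 = \frac{417886369}{319384}$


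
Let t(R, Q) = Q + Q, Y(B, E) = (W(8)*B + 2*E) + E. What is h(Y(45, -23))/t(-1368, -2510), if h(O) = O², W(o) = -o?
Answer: -184041/5020 ≈ -36.662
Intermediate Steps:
Y(B, E) = -8*B + 3*E (Y(B, E) = ((-1*8)*B + 2*E) + E = (-8*B + 2*E) + E = -8*B + 3*E)
t(R, Q) = 2*Q
h(Y(45, -23))/t(-1368, -2510) = (-8*45 + 3*(-23))²/((2*(-2510))) = (-360 - 69)²/(-5020) = (-429)²*(-1/5020) = 184041*(-1/5020) = -184041/5020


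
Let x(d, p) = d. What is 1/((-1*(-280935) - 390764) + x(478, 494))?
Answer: -1/109351 ≈ -9.1449e-6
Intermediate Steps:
1/((-1*(-280935) - 390764) + x(478, 494)) = 1/((-1*(-280935) - 390764) + 478) = 1/((280935 - 390764) + 478) = 1/(-109829 + 478) = 1/(-109351) = -1/109351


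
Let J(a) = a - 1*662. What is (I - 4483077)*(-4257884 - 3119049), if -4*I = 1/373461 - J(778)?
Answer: 49403131130714514629/1493844 ≈ 3.3071e+13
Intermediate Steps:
J(a) = -662 + a (J(a) = a - 662 = -662 + a)
I = 43321475/1493844 (I = -(1/373461 - (-662 + 778))/4 = -(1/373461 - 1*116)/4 = -(1/373461 - 116)/4 = -¼*(-43321475/373461) = 43321475/1493844 ≈ 29.000)
(I - 4483077)*(-4257884 - 3119049) = (43321475/1493844 - 4483077)*(-4257884 - 3119049) = -6696974356513/1493844*(-7376933) = 49403131130714514629/1493844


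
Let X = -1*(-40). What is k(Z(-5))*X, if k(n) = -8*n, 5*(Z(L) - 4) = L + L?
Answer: -640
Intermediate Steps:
X = 40
Z(L) = 4 + 2*L/5 (Z(L) = 4 + (L + L)/5 = 4 + (2*L)/5 = 4 + 2*L/5)
k(Z(-5))*X = -8*(4 + (⅖)*(-5))*40 = -8*(4 - 2)*40 = -8*2*40 = -16*40 = -640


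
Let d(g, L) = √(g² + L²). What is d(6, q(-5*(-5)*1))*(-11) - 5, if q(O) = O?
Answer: -5 - 11*√661 ≈ -287.81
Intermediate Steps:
d(g, L) = √(L² + g²)
d(6, q(-5*(-5)*1))*(-11) - 5 = √((-5*(-5)*1)² + 6²)*(-11) - 5 = √((25*1)² + 36)*(-11) - 5 = √(25² + 36)*(-11) - 5 = √(625 + 36)*(-11) - 5 = √661*(-11) - 5 = -11*√661 - 5 = -5 - 11*√661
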